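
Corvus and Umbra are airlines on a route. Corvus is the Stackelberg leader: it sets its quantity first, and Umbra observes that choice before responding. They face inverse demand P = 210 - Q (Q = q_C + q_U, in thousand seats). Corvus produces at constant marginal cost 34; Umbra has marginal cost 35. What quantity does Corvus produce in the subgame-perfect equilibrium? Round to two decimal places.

The follower Umbra best-responds to any q_C: π_U = (210 - Q)q_U - 35q_U.
Follower FOC: 175 - q_C - 2q_U = 0, so q_U(q_C) = (175 - q_C)/2.
The leader anticipates this reaction. Substituting into P = 210 - Q gives P = 245/2 - (1/2)q_C, so π_C = (245/2 - (1/2)q_C)q_C - 34q_C.
Maximising: ∂π_C/∂q_C = 177/2 - q_C = 0, giving q_C = 177/2.
Then q_U = (175 - 177/2)/2 = 173/4.

88.50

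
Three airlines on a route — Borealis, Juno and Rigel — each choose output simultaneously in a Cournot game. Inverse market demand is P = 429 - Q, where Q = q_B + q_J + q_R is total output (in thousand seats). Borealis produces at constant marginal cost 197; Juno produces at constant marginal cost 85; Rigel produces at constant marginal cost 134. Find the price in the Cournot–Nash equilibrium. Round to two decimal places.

Borealis's profit: π_B = (429 - Q)q_B - (197q_B). Setting ∂π_B/∂q_B = 0: 232 - 2q_B - (q_J + q_R) = 0.
Juno's first-order condition: 344 - 2q_J - (q_B + q_R) = 0.
Rigel's first-order condition: 295 - 2q_R - (q_B + q_J) = 0.
Adding the 3 first-order conditions: 871 − 4Q = 0, so Q = 871/4.
Back-substituting: q_B = (232 − 871/4) = 57/4, q_J = (344 − 871/4) = 505/4, q_R = (295 − 871/4) = 309/4.
Total output Q = 871/4, so price P = 429 - 871/4 = 845/4.

211.25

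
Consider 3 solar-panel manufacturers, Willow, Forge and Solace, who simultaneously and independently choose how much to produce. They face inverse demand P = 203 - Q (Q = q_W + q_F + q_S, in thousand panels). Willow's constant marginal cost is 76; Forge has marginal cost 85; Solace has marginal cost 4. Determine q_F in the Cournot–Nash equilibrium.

7

Willow's profit: π_W = (203 - Q)q_W - (76q_W). Setting ∂π_W/∂q_W = 0: 127 - 2q_W - (q_F + q_S) = 0.
Forge's first-order condition: 118 - 2q_F - (q_W + q_S) = 0.
Solace's first-order condition: 199 - 2q_S - (q_W + q_F) = 0.
Adding the 3 first-order conditions: 444 − 4Q = 0, so Q = 111.
Back-substituting: q_W = (127 − 111) = 16, q_F = (118 − 111) = 7, q_S = (199 − 111) = 88.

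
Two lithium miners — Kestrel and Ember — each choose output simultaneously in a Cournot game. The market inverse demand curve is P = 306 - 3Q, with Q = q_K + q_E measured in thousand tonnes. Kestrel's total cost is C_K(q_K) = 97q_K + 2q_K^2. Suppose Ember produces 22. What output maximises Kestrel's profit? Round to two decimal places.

With the rival's output fixed at 22, Kestrel's profit is π_K = (306 - 3·22 - 3q_K)q_K - (97q_K + 2q_K²) = (240 - 3q_K)q_K - (97q_K + 2q_K²).
∂π_K/∂q_K = 143 - 10q_K = 0, so q_K = 143/10.

14.30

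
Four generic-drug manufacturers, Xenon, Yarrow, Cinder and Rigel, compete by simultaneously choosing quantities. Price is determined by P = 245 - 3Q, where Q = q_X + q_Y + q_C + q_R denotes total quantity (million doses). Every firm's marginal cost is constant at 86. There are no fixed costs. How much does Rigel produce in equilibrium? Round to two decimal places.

A representative firm's profit is π_i = q_i(245 - 3Q) - 86q_i.
Setting ∂π_i/∂q_i = 0 with rivals' quantities fixed: 159 - 6q_i - 3·Σ_{j≠i} q_j = 0.
By symmetry each firm produces the same amount; substituting Σ_{j≠i} q_j = 3q_i yields q_i = 159/15 = 53/5.

10.60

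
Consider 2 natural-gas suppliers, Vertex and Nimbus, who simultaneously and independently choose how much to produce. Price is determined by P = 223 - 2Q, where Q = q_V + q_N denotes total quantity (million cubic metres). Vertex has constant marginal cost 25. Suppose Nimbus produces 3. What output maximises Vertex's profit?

With the rival's output fixed at 3, Vertex's profit is π_V = (223 - 2·3 - 2q_V)q_V - (25q_V) = (217 - 2q_V)q_V - (25q_V).
∂π_V/∂q_V = 192 - 4q_V = 0, so q_V = 48.

48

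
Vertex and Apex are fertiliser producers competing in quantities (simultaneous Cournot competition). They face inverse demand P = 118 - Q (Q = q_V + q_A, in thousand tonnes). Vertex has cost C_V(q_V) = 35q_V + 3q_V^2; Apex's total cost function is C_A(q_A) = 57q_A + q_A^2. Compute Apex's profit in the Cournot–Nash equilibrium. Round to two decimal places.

Vertex's profit: π_V = (118 - Q)q_V - (35q_V + 3q_V²). Setting ∂π_V/∂q_V = 0: 83 - 8q_V - (q_A) = 0.
Apex's profit: π_A = (118 - Q)q_A - (57q_A + q_A²). Setting ∂π_A/∂q_A = 0: 61 - 4q_A - (q_V) = 0.
Best responses: q_V = (83 - q_A)/8, q_A = (61 - q_V)/4.
Substituting one into the other gives q_V = 271/31 and q_A = 405/31.
Price P = 118 - 676/31 = 96.1935.
Apex's profit: 96.1935·(405/31) - 57·(405/31) - (405/31)² = 341.3632.

341.36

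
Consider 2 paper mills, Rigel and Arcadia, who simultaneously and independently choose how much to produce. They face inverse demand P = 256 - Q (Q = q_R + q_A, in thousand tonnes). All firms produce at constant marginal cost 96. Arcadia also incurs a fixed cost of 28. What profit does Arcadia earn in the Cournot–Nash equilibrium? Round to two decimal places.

2816.44

Each firm earns π_i = (256 - Q)q_i - 96q_i.
Setting ∂π_i/∂q_i = 0 with rivals' quantities fixed: 160 - 2q_i - q_j = 0.
By symmetry each firm produces the same amount; substituting q_j = q_i yields q_i = 160/3.
Price P = 256 - 320/3 = 448/3.
Arcadia's profit: (448/3 - 96)·(160/3) - 28 = 2816.4444.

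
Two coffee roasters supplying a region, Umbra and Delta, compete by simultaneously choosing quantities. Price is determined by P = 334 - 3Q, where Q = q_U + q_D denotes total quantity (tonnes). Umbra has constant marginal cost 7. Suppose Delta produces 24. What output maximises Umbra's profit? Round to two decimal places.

With the rival's output fixed at 24, Umbra's profit is π_U = (334 - 3·24 - 3q_U)q_U - (7q_U) = (262 - 3q_U)q_U - (7q_U).
∂π_U/∂q_U = 255 - 6q_U = 0, so q_U = 85/2.

42.50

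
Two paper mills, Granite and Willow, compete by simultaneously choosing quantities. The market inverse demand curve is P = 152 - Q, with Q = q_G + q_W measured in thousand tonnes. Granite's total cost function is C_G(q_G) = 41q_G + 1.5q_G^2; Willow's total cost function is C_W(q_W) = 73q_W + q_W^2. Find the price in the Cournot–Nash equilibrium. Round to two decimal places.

Granite's profit: π_G = (152 - Q)q_G - (41q_G + (3/2)q_G²). Setting ∂π_G/∂q_G = 0: 111 - 5q_G - (q_W) = 0.
Willow's first-order condition: 79 - 4q_W - (q_G) = 0.
Best responses: q_G = (111 - q_W)/5, q_W = (79 - q_G)/4.
Solving the pair: q_G = 365/19, q_W = 284/19.
Total output Q = 649/19, so price P = 152 - 649/19 = 117.8421.

117.84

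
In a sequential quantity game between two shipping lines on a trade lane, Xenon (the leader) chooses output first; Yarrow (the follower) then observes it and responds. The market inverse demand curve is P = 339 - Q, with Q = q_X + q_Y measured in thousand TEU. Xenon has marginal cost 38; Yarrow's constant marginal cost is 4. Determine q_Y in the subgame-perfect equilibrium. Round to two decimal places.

Solve by backward induction. Given q_X, the follower Yarrow maximises π_Y = (339 - q_X - q_Y)q_Y - 4q_Y.
Setting the follower's marginal profit to zero, 335 - q_X - 2q_Y = 0, i.e. q_Y = (335 - q_X)/2.
The leader anticipates this reaction. Substituting into P = 339 - Q gives P = 343/2 - (1/2)q_X, so π_X = (343/2 - (1/2)q_X)q_X - 38q_X.
Maximising: ∂π_X/∂q_X = 267/2 - q_X = 0, giving q_X = 267/2.
Then q_Y = (335 - 267/2)/2 = 403/4.

100.75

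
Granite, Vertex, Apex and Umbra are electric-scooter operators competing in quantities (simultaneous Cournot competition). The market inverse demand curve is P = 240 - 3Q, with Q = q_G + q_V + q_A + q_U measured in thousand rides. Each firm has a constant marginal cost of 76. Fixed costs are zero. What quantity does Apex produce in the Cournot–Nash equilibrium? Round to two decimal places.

10.93

A representative firm's profit is π_i = q_i(240 - 3Q) - 76q_i.
First-order condition (treating rivals' output as given): 164 - 6q_i - 3·Σ_{j≠i} q_j = 0.
By symmetry each firm produces the same amount; substituting Σ_{j≠i} q_j = 3q_i yields q_i = 164/15.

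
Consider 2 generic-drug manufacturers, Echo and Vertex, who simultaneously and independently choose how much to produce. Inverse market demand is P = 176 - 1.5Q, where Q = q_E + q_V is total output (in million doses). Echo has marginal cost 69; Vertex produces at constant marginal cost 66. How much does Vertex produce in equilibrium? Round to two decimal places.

Echo's profit: π_E = (176 - 1.5Q)q_E - (69q_E). Setting ∂π_E/∂q_E = 0: 107 - 3q_E - (3/2)(q_V) = 0.
Vertex's profit: π_V = (176 - 1.5Q)q_V - (66q_V). Setting ∂π_V/∂q_V = 0: 110 - 3q_V - (3/2)(q_E) = 0.
Best responses: q_E = (107 - (3/2)q_V)/3, q_V = (110 - (3/2)q_E)/3.
Solving the pair: q_E = 208/9, q_V = 226/9.

25.11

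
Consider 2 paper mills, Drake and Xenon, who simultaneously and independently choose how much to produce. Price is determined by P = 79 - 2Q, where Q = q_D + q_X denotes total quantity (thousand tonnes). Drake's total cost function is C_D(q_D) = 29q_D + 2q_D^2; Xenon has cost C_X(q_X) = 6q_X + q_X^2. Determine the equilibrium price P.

Drake's profit: π_D = (79 - 2Q)q_D - (29q_D + 2q_D²). Setting ∂π_D/∂q_D = 0: 50 - 8q_D - 2(q_X) = 0.
Xenon's profit: π_X = (79 - 2Q)q_X - (6q_X + q_X²). Setting ∂π_X/∂q_X = 0: 73 - 6q_X - 2(q_D) = 0.
Rearranging gives the reaction functions q_D = (50 - 2q_X)/8 and q_X = (73 - 2q_D)/6.
Substituting one into the other gives q_D = 7/2 and q_X = 11.
Total output Q = 29/2, so price P = 79 - 2·(29/2) = 50.

50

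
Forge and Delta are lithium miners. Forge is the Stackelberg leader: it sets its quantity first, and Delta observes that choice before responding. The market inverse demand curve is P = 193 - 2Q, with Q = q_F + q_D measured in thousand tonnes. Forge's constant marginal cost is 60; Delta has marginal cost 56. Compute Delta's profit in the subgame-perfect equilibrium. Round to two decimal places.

Solve by backward induction. Given q_F, the follower Delta maximises π_D = (193 - 2q_F - 2q_D)q_D - 56q_D.
∂π_D/∂q_D = 137 - 2q_F - 4q_D = 0 gives the reaction function q_D = (137 - 2q_F)/4.
The leader anticipates this reaction. Substituting into P = 193 - 2Q gives P = 249/2 - q_F, so π_F = (249/2 - q_F)q_F - 60q_F.
Leader FOC: 129/2 - 2q_F = 0, so q_F = 129/4.
Then q_D = (137 - 2·(129/4))/4 = 145/8.
Price P = 193 - 2·(403/8) = 369/4.
Delta's profit: (369/4 - 56)·(145/8) = 657.0313.

657.03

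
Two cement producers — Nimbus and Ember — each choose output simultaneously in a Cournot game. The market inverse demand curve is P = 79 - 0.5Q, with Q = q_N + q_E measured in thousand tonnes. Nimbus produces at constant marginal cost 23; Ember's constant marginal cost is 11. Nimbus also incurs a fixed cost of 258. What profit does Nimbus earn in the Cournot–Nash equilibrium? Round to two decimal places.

Nimbus's profit: π_N = (79 - 0.5Q)q_N - (23q_N). Setting ∂π_N/∂q_N = 0: 56 - q_N - (1/2)(q_E) = 0.
Ember's first-order condition: 68 - q_E - (1/2)(q_N) = 0.
So q_N = (56 - (1/2)q_E) and q_E = (68 - (1/2)q_N).
Substituting one into the other gives q_N = 88/3 and q_E = 160/3.
Price P = 79 - (1/2)·(248/3) = 113/3.
Nimbus's profit: (113/3 - 23)·(88/3) - 258 = 1550/9.

172.22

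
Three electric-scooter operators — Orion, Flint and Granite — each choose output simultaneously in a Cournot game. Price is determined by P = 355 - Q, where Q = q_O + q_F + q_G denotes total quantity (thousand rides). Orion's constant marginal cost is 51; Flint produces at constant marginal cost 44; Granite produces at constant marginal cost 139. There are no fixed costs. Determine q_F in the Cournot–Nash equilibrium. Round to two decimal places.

Orion's profit: π_O = (355 - Q)q_O - (51q_O). Setting ∂π_O/∂q_O = 0: 304 - 2q_O - (q_F + q_G) = 0.
Flint's profit: π_F = (355 - Q)q_F - (44q_F). Setting ∂π_F/∂q_F = 0: 311 - 2q_F - (q_O + q_G) = 0.
Granite's first-order condition: 216 - 2q_G - (q_O + q_F) = 0.
Adding the 3 first-order conditions: 831 − 4Q = 0, so Q = 831/4.
Back-substituting: q_O = (304 − 831/4) = 385/4, q_F = (311 − 831/4) = 413/4, q_G = (216 − 831/4) = 33/4.

103.25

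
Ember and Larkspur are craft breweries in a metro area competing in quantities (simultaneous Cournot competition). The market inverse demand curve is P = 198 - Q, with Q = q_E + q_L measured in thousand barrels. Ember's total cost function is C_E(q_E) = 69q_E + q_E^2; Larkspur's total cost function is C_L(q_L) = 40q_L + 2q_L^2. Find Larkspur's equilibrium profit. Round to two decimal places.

1434.83

Ember's profit: π_E = (198 - Q)q_E - (69q_E + q_E²). Setting ∂π_E/∂q_E = 0: 129 - 4q_E - (q_L) = 0.
Larkspur's first-order condition: 158 - 6q_L - (q_E) = 0.
Rearranging gives the reaction functions q_E = (129 - q_L)/4 and q_L = (158 - q_E)/6.
Substituting one into the other gives q_E = 616/23 and q_L = 503/23.
Price P = 198 - 1119/23 = 149.3478.
Larkspur's profit: 149.3478·(503/23) - 40·(503/23) - 2(503/23)² = 1434.8336.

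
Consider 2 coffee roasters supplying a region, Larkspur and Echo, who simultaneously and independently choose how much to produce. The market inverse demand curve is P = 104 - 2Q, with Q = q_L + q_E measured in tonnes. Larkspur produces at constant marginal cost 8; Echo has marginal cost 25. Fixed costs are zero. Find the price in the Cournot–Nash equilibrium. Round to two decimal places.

Larkspur's profit: π_L = (104 - 2Q)q_L - (8q_L). Setting ∂π_L/∂q_L = 0: 96 - 4q_L - 2(q_E) = 0.
Echo's profit: π_E = (104 - 2Q)q_E - (25q_E). Setting ∂π_E/∂q_E = 0: 79 - 4q_E - 2(q_L) = 0.
So q_L = (96 - 2q_E)/4 and q_E = (79 - 2q_L)/4.
Substituting one into the other gives q_L = 113/6 and q_E = 31/3.
Total output Q = 175/6, so price P = 104 - 2·(175/6) = 137/3.

45.67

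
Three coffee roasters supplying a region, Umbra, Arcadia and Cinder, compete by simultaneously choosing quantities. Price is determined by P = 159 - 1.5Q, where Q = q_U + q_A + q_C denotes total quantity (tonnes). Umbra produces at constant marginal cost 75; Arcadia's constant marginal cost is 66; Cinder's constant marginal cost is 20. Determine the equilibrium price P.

80

Umbra's profit: π_U = (159 - 1.5Q)q_U - (75q_U). Setting ∂π_U/∂q_U = 0: 84 - 3q_U - (3/2)(q_A + q_C) = 0.
Arcadia's first-order condition: 93 - 3q_A - (3/2)(q_U + q_C) = 0.
Cinder's profit: π_C = (159 - 1.5Q)q_C - (20q_C). Setting ∂π_C/∂q_C = 0: 139 - 3q_C - (3/2)(q_U + q_A) = 0.
Adding the 3 conditions: 316 − 3Q − 3Q = 0, i.e. Q = 158/3.
Back-substituting: q_U = (84 − 79)/(3/2) = 10/3, q_A = (93 − 79)/(3/2) = 28/3, q_C = (139 − 79)/(3/2) = 40.
Total output Q = 158/3, so price P = 159 - (3/2)·(158/3) = 80.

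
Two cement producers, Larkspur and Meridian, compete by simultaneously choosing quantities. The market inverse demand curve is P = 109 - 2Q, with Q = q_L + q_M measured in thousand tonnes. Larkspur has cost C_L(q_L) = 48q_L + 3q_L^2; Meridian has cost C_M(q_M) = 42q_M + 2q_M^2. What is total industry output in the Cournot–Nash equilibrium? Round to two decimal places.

Larkspur's profit: π_L = (109 - 2Q)q_L - (48q_L + 3q_L²). Setting ∂π_L/∂q_L = 0: 61 - 10q_L - 2(q_M) = 0.
Meridian's first-order condition: 67 - 8q_M - 2(q_L) = 0.
So q_L = (61 - 2q_M)/10 and q_M = (67 - 2q_L)/8.
Substituting one into the other gives q_L = 177/38 and q_M = 137/19.
Total output Q = 177/38 + 137/19 = 451/38.

11.87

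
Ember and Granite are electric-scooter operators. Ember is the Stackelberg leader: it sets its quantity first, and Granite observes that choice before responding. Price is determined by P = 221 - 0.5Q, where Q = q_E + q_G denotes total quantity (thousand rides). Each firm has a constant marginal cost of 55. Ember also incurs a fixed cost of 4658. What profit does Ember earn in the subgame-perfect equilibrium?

2231

Solve by backward induction. Given q_E, the follower Granite maximises π_G = (221 - (1/2)q_E - (1/2)q_G)q_G - 55q_G.
∂π_G/∂q_G = 166 - (1/2)q_E - q_G = 0 gives the reaction function q_G = (166 - (1/2)q_E).
Ember substitutes q_G(q_E) into its own profit: π_E = q_E(221 - (1/2)q_E - (166 - (1/2)q_E)/2) - 55q_E = (138 - (1/4)q_E)q_E - 55q_E.
Leader FOC: 83 - (1/2)q_E = 0, so q_E = 166.
Then q_G = (166 - (1/2)·166) = 83.
Price P = 221 - (1/2)·249 = 193/2.
Ember's profit: (193/2 - 55)·166 - 4658 = 2231.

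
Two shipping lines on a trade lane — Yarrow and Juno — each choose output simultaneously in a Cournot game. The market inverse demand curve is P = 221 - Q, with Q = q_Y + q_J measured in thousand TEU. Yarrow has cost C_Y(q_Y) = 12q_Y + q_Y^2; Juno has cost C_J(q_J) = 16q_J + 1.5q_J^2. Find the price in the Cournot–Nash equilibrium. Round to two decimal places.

144.63

Yarrow's profit: π_Y = (221 - Q)q_Y - (12q_Y + q_Y²). Setting ∂π_Y/∂q_Y = 0: 209 - 4q_Y - (q_J) = 0.
Juno's first-order condition: 205 - 5q_J - (q_Y) = 0.
So q_Y = (209 - q_J)/4 and q_J = (205 - q_Y)/5.
Substituting one into the other gives q_Y = 840/19 and q_J = 611/19.
Total output Q = 1451/19, so price P = 221 - 1451/19 = 144.6316.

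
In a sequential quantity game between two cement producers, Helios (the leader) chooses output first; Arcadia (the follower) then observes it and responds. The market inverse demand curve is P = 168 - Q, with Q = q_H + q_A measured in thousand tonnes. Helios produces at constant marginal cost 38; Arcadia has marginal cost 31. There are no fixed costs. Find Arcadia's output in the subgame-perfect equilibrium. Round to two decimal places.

Solve by backward induction. Given q_H, the follower Arcadia maximises π_A = (168 - q_H - q_A)q_A - 31q_A.
Setting the follower's marginal profit to zero, 137 - q_H - 2q_A = 0, i.e. q_A = (137 - q_H)/2.
The leader anticipates this reaction. Substituting into P = 168 - Q gives P = 199/2 - (1/2)q_H, so π_H = (199/2 - (1/2)q_H)q_H - 38q_H.
The leader's first-order condition 123/2 - q_H = 0 yields q_H = 123/2.
Then q_A = (137 - 123/2)/2 = 151/4.

37.75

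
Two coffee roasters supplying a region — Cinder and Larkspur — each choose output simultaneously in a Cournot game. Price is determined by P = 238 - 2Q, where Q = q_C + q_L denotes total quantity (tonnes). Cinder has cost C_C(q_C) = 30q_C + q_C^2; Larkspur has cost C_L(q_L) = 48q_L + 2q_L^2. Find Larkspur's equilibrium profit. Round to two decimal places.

Cinder's profit: π_C = (238 - 2Q)q_C - (30q_C + q_C²). Setting ∂π_C/∂q_C = 0: 208 - 6q_C - 2(q_L) = 0.
Larkspur's first-order condition: 190 - 8q_L - 2(q_C) = 0.
Rearranging gives the reaction functions q_C = (208 - 2q_L)/6 and q_L = (190 - 2q_C)/8.
Solving the pair: q_C = 321/11, q_L = 181/11.
Price P = 238 - 2·(502/11) = 1614/11.
Larkspur's profit: (1614/11)·(181/11) - 48·(181/11) - 2(181/11)² = 1083.0083.

1083.01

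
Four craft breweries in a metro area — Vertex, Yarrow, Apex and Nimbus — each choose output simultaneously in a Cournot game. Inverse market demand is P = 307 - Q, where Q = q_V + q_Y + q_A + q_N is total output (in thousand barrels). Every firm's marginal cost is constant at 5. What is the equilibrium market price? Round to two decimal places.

65.40

Each firm earns π_i = (307 - Q)q_i - 5q_i.
First-order condition (treating rivals' output as given): 302 - 2q_i - Σ_{j≠i} q_j = 0.
With identical firms every q_j equals q_i, so Σ_{j≠i} q_j = 3q_i and 302 = 5q_i, giving q_i = 302/5.
Total output Q = 1208/5, so price P = 307 - 1208/5 = 327/5.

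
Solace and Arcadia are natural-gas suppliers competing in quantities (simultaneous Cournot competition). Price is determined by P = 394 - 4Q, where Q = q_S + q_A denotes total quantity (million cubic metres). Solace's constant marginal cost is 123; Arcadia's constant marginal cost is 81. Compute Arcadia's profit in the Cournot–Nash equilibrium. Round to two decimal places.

Solace's profit: π_S = (394 - 4Q)q_S - (123q_S). Setting ∂π_S/∂q_S = 0: 271 - 8q_S - 4(q_A) = 0.
Arcadia's profit: π_A = (394 - 4Q)q_A - (81q_A). Setting ∂π_A/∂q_A = 0: 313 - 8q_A - 4(q_S) = 0.
So q_S = (271 - 4q_A)/8 and q_A = (313 - 4q_S)/8.
Solving the pair: q_S = 229/12, q_A = 355/12.
Price P = 394 - 4·(146/3) = 598/3.
Arcadia's profit: (598/3 - 81)·(355/12) = 3500.6944.

3500.69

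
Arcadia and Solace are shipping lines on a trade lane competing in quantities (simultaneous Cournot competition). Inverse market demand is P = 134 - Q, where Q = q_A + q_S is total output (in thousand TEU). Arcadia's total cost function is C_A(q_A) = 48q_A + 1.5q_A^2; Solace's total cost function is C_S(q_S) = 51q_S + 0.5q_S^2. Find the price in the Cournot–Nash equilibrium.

Arcadia's profit: π_A = (134 - Q)q_A - (48q_A + (3/2)q_A²). Setting ∂π_A/∂q_A = 0: 86 - 5q_A - (q_S) = 0.
Solace's first-order condition: 83 - 3q_S - (q_A) = 0.
Best responses: q_A = (86 - q_S)/5, q_S = (83 - q_A)/3.
Substituting one into the other gives q_A = 25/2 and q_S = 47/2.
Total output Q = 36, so price P = 134 - 36 = 98.

98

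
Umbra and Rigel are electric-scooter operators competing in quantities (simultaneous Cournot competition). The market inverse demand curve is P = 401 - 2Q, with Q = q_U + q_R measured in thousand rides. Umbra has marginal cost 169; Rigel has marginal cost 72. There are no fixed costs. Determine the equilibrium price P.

214

Umbra's profit: π_U = (401 - 2Q)q_U - (169q_U). Setting ∂π_U/∂q_U = 0: 232 - 4q_U - 2(q_R) = 0.
Rigel's profit: π_R = (401 - 2Q)q_R - (72q_R). Setting ∂π_R/∂q_R = 0: 329 - 4q_R - 2(q_U) = 0.
Rearranging gives the reaction functions q_U = (232 - 2q_R)/4 and q_R = (329 - 2q_U)/4.
Solving the pair: q_U = 45/2, q_R = 71.
Total output Q = 187/2, so price P = 401 - 2·(187/2) = 214.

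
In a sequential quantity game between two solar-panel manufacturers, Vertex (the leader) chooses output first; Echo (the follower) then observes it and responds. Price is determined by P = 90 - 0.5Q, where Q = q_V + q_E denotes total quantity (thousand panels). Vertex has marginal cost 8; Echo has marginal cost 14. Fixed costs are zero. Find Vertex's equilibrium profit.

Solve by backward induction. Given q_V, the follower Echo maximises π_E = (90 - (1/2)q_V - (1/2)q_E)q_E - 14q_E.
∂π_E/∂q_E = 76 - (1/2)q_V - q_E = 0 gives the reaction function q_E = (76 - (1/2)q_V).
Vertex substitutes q_E(q_V) into its own profit: π_V = q_V(90 - (1/2)q_V - (76 - (1/2)q_V)/2) - 8q_V = (52 - (1/4)q_V)q_V - 8q_V.
Maximising: ∂π_V/∂q_V = 44 - (1/2)q_V = 0, giving q_V = 88.
Then q_E = (76 - (1/2)·88) = 32.
Price P = 90 - (1/2)·120 = 30.
Vertex's profit: (30 - 8)·88 = 1936.

1936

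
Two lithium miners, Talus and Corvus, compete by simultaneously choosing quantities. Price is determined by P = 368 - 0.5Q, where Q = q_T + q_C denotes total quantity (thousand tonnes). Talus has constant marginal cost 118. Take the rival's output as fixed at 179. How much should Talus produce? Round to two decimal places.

With the rival's output fixed at 179, Talus's profit is π_T = (368 - (1/2)·179 - (1/2)q_T)q_T - (118q_T) = (557/2 - (1/2)q_T)q_T - (118q_T).
∂π_T/∂q_T = 321/2 - q_T = 0, so q_T = 321/2.

160.50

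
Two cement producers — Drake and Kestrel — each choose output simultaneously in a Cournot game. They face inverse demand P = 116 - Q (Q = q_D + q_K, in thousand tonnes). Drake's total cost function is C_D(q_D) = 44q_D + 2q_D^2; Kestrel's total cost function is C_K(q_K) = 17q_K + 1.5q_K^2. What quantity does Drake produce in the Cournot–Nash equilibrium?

Drake's profit: π_D = (116 - Q)q_D - (44q_D + 2q_D²). Setting ∂π_D/∂q_D = 0: 72 - 6q_D - (q_K) = 0.
Kestrel's profit: π_K = (116 - Q)q_K - (17q_K + (3/2)q_K²). Setting ∂π_K/∂q_K = 0: 99 - 5q_K - (q_D) = 0.
Best responses: q_D = (72 - q_K)/6, q_K = (99 - q_D)/5.
Solving the pair: q_D = 9, q_K = 18.

9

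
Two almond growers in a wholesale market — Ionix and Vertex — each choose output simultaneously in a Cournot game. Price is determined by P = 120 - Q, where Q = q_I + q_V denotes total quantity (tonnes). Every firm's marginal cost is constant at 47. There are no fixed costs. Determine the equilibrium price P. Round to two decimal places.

Each firm earns π_i = (120 - Q)q_i - 47q_i.
Setting ∂π_i/∂q_i = 0 with rivals' quantities fixed: 73 - 2q_i - q_j = 0.
By symmetry each firm produces the same amount; substituting q_j = q_i yields q_i = 73/3.
Total output Q = 146/3, so price P = 120 - 146/3 = 214/3.

71.33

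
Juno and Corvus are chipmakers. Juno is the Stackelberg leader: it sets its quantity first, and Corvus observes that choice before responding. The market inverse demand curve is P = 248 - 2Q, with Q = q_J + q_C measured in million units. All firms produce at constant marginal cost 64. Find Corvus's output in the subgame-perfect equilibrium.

The follower Corvus best-responds to any q_J: π_C = (248 - 2Q)q_C - 64q_C.
∂π_C/∂q_C = 184 - 2q_J - 4q_C = 0 gives the reaction function q_C = (184 - 2q_J)/4.
Juno substitutes q_C(q_J) into its own profit: π_J = q_J(248 - 2q_J - (184 - 2q_J)/2) - 64q_J = (156 - q_J)q_J - 64q_J.
The leader's first-order condition 92 - 2q_J = 0 yields q_J = 46.
Then q_C = (184 - 2·46)/4 = 23.

23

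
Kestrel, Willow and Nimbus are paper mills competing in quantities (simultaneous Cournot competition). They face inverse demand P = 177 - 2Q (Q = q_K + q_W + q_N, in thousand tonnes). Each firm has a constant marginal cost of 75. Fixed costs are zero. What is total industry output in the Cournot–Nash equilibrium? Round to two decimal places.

38.25

Each firm earns π_i = (177 - 2Q)q_i - 75q_i.
First-order condition (treating rivals' output as given): 102 - 4q_i - 2·Σ_{j≠i} q_j = 0.
By symmetry each firm produces the same amount; substituting Σ_{j≠i} q_j = 2q_i yields q_i = 102/8 = 51/4.
Total output Q = 51/4 + 51/4 + 51/4 = 153/4.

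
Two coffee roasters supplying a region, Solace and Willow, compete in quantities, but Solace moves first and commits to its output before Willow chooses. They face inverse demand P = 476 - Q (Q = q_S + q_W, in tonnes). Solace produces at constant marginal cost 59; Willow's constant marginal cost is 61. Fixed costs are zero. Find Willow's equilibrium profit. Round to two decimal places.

The follower Willow best-responds to any q_S: π_W = (476 - Q)q_W - 61q_W.
Follower FOC: 415 - q_S - 2q_W = 0, so q_W(q_S) = (415 - q_S)/2.
The leader anticipates this reaction. Substituting into P = 476 - Q gives P = 537/2 - (1/2)q_S, so π_S = (537/2 - (1/2)q_S)q_S - 59q_S.
Leader FOC: 419/2 - q_S = 0, so q_S = 419/2.
Then q_W = (415 - 419/2)/2 = 411/4.
Price P = 476 - 1249/4 = 655/4.
Willow's profit: (655/4 - 61)·(411/4) = 10557.5625.

10557.56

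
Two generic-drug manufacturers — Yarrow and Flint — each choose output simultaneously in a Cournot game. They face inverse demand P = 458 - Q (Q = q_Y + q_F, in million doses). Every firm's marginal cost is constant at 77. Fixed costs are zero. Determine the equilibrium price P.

A representative firm's profit is π_i = q_i(458 - Q) - 77q_i.
First-order condition (treating rivals' output as given): 381 - 2q_i - q_j = 0.
With identical firms every q_j equals q_i, so q_j = q_i and 381 = 3q_i, giving q_i = 127.
Total output Q = 254, so price P = 458 - 254 = 204.

204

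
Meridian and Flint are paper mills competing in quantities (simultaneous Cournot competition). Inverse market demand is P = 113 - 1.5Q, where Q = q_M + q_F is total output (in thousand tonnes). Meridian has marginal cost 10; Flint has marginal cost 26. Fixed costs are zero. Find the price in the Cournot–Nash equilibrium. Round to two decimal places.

Meridian's profit: π_M = (113 - 1.5Q)q_M - (10q_M). Setting ∂π_M/∂q_M = 0: 103 - 3q_M - (3/2)(q_F) = 0.
Flint's profit: π_F = (113 - 1.5Q)q_F - (26q_F). Setting ∂π_F/∂q_F = 0: 87 - 3q_F - (3/2)(q_M) = 0.
Best responses: q_M = (103 - (3/2)q_F)/3, q_F = (87 - (3/2)q_M)/3.
Solving the pair: q_M = 238/9, q_F = 142/9.
Total output Q = 380/9, so price P = 113 - (3/2)·(380/9) = 149/3.

49.67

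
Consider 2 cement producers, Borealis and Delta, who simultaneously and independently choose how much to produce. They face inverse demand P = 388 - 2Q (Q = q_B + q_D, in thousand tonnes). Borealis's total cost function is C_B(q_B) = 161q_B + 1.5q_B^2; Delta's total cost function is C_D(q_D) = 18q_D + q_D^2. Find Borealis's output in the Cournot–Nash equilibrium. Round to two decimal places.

16.37

Borealis's profit: π_B = (388 - 2Q)q_B - (161q_B + (3/2)q_B²). Setting ∂π_B/∂q_B = 0: 227 - 7q_B - 2(q_D) = 0.
Delta's profit: π_D = (388 - 2Q)q_D - (18q_D + q_D²). Setting ∂π_D/∂q_D = 0: 370 - 6q_D - 2(q_B) = 0.
So q_B = (227 - 2q_D)/7 and q_D = (370 - 2q_B)/6.
Substituting one into the other gives q_B = 311/19 and q_D = 1068/19.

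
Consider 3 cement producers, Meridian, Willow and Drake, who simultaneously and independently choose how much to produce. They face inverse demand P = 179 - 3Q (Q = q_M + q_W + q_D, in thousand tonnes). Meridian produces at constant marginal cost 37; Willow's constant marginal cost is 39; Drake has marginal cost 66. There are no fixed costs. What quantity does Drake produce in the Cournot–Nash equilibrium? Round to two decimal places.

4.75

Meridian's profit: π_M = (179 - 3Q)q_M - (37q_M). Setting ∂π_M/∂q_M = 0: 142 - 6q_M - 3(q_W + q_D) = 0.
Willow's first-order condition: 140 - 6q_W - 3(q_M + q_D) = 0.
Drake's first-order condition: 113 - 6q_D - 3(q_M + q_W) = 0.
Adding the 3 first-order conditions: 395 − 12Q = 0, so Q = 395/12.
Back-substituting: q_M = (142 − 395/4)/3 = 173/12, q_W = (140 − 395/4)/3 = 55/4, q_D = (113 − 395/4)/3 = 19/4.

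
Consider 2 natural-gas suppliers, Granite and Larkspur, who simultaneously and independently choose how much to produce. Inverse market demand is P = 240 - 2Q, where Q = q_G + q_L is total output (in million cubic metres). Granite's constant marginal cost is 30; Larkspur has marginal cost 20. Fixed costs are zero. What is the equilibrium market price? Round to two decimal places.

Granite's profit: π_G = (240 - 2Q)q_G - (30q_G). Setting ∂π_G/∂q_G = 0: 210 - 4q_G - 2(q_L) = 0.
Larkspur's profit: π_L = (240 - 2Q)q_L - (20q_L). Setting ∂π_L/∂q_L = 0: 220 - 4q_L - 2(q_G) = 0.
So q_G = (210 - 2q_L)/4 and q_L = (220 - 2q_G)/4.
Substituting one into the other gives q_G = 100/3 and q_L = 115/3.
Total output Q = 215/3, so price P = 240 - 2·(215/3) = 290/3.

96.67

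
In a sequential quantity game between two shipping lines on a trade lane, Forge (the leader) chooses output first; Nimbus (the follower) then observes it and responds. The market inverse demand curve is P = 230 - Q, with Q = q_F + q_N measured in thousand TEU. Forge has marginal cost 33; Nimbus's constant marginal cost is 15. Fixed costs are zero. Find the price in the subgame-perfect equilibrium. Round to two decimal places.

77.75

The follower Nimbus best-responds to any q_F: π_N = (230 - Q)q_N - 15q_N.
Follower FOC: 215 - q_F - 2q_N = 0, so q_N(q_F) = (215 - q_F)/2.
Forge substitutes q_N(q_F) into its own profit: π_F = q_F(230 - q_F - (215 - q_F)/2) - 33q_F = (245/2 - (1/2)q_F)q_F - 33q_F.
The leader's first-order condition 179/2 - q_F = 0 yields q_F = 179/2.
Then q_N = (215 - 179/2)/2 = 251/4.
Total output Q = 609/4, so price P = 230 - 609/4 = 311/4.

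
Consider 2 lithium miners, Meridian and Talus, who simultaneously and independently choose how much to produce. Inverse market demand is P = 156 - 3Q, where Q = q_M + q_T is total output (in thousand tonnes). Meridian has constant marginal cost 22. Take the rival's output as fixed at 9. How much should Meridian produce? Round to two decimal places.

With the rival's output fixed at 9, Meridian's profit is π_M = (156 - 3·9 - 3q_M)q_M - (22q_M) = (129 - 3q_M)q_M - (22q_M).
∂π_M/∂q_M = 107 - 6q_M = 0, so q_M = 107/6.

17.83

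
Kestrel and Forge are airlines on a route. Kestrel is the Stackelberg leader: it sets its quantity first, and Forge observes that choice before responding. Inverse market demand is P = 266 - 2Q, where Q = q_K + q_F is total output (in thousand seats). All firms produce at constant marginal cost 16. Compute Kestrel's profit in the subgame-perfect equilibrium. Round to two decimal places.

3906.25

Solve by backward induction. Given q_K, the follower Forge maximises π_F = (266 - 2q_K - 2q_F)q_F - 16q_F.
Follower FOC: 250 - 2q_K - 4q_F = 0, so q_F(q_K) = (250 - 2q_K)/4.
The leader anticipates this reaction. Substituting into P = 266 - 2Q gives P = 141 - q_K, so π_K = (141 - q_K)q_K - 16q_K.
The leader's first-order condition 125 - 2q_K = 0 yields q_K = 125/2.
Then q_F = (250 - 2·(125/2))/4 = 125/4.
Price P = 266 - 2·(375/4) = 157/2.
Kestrel's profit: (157/2 - 16)·(125/2) = 3906.2500.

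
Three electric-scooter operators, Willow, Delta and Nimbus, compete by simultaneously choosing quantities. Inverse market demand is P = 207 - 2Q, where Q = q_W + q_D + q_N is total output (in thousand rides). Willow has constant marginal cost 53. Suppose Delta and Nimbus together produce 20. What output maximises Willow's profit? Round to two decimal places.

28.50

With rivals' combined output fixed at 20, Willow's profit is π_W = (207 - 2·20 - 2q_W)q_W - (53q_W) = (167 - 2q_W)q_W - (53q_W).
∂π_W/∂q_W = 114 - 4q_W = 0, so q_W = 57/2.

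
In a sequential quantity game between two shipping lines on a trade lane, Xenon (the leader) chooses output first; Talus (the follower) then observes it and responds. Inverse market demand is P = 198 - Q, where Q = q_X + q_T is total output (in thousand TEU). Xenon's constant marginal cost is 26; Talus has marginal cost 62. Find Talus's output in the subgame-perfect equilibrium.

16

Solve by backward induction. Given q_X, the follower Talus maximises π_T = (198 - q_X - q_T)q_T - 62q_T.
Setting the follower's marginal profit to zero, 136 - q_X - 2q_T = 0, i.e. q_T = (136 - q_X)/2.
Xenon substitutes q_T(q_X) into its own profit: π_X = q_X(198 - q_X - (136 - q_X)/2) - 26q_X = (130 - (1/2)q_X)q_X - 26q_X.
Leader FOC: 104 - q_X = 0, so q_X = 104.
Then q_T = (136 - 104)/2 = 16.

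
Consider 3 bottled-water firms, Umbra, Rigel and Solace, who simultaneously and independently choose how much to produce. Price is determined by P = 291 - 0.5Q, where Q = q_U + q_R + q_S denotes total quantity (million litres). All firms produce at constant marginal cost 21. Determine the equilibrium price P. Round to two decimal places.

A representative firm's profit is π_i = q_i(291 - 0.5Q) - 21q_i.
Setting ∂π_i/∂q_i = 0 with rivals' quantities fixed: 270 - q_i - (1/2)·Σ_{j≠i} q_j = 0.
By symmetry each firm produces the same amount; substituting Σ_{j≠i} q_j = 2q_i yields q_i = 270/2 = 135.
Total output Q = 405, so price P = 291 - (1/2)·405 = 177/2.

88.50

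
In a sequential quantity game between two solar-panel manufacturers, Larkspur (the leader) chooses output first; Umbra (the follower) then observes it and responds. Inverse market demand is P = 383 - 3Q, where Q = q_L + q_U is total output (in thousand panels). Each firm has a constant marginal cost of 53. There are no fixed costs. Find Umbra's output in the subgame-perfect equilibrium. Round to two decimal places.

The follower Umbra best-responds to any q_L: π_U = (383 - 3Q)q_U - 53q_U.
Setting the follower's marginal profit to zero, 330 - 3q_L - 6q_U = 0, i.e. q_U = (330 - 3q_L)/6.
Larkspur substitutes q_U(q_L) into its own profit: π_L = q_L(383 - 3q_L - (330 - 3q_L)/2) - 53q_L = (218 - (3/2)q_L)q_L - 53q_L.
The leader's first-order condition 165 - 3q_L = 0 yields q_L = 55.
Then q_U = (330 - 3·55)/6 = 55/2.

27.50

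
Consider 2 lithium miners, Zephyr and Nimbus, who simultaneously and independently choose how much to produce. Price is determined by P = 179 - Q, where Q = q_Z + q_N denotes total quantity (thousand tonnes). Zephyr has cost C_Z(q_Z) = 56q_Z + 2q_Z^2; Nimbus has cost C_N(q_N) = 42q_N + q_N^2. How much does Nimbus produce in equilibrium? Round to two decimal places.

30.39

Zephyr's profit: π_Z = (179 - Q)q_Z - (56q_Z + 2q_Z²). Setting ∂π_Z/∂q_Z = 0: 123 - 6q_Z - (q_N) = 0.
Nimbus's first-order condition: 137 - 4q_N - (q_Z) = 0.
Best responses: q_Z = (123 - q_N)/6, q_N = (137 - q_Z)/4.
Substituting one into the other gives q_Z = 355/23 and q_N = 699/23.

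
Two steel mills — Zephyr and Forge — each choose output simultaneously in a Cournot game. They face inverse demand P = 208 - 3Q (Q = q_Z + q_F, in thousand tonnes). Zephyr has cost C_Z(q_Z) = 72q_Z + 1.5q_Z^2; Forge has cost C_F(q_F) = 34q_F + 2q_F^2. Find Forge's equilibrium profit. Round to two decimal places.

Zephyr's profit: π_Z = (208 - 3Q)q_Z - (72q_Z + (3/2)q_Z²). Setting ∂π_Z/∂q_Z = 0: 136 - 9q_Z - 3(q_F) = 0.
Forge's profit: π_F = (208 - 3Q)q_F - (34q_F + 2q_F²). Setting ∂π_F/∂q_F = 0: 174 - 10q_F - 3(q_Z) = 0.
So q_Z = (136 - 3q_F)/9 and q_F = (174 - 3q_Z)/10.
Solving the pair: q_Z = 838/81, q_F = 386/27.
Price P = 208 - 3·(1996/81) = 134.0741.
Forge's profit: 134.0741·(386/27) - 34·(386/27) - 2(386/27)² = 1021.9204.

1021.92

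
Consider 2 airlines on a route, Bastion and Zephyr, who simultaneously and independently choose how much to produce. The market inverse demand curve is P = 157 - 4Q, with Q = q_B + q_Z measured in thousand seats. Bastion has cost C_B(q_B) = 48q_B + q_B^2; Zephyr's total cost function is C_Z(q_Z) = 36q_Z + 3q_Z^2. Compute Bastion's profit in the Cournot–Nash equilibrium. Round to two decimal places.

Bastion's profit: π_B = (157 - 4Q)q_B - (48q_B + q_B²). Setting ∂π_B/∂q_B = 0: 109 - 10q_B - 4(q_Z) = 0.
Zephyr's profit: π_Z = (157 - 4Q)q_Z - (36q_Z + 3q_Z²). Setting ∂π_Z/∂q_Z = 0: 121 - 14q_Z - 4(q_B) = 0.
Best responses: q_B = (109 - 4q_Z)/10, q_Z = (121 - 4q_B)/14.
Substituting one into the other gives q_B = 521/62 and q_Z = 387/62.
Price P = 157 - 4·(454/31) = 98.4194.
Bastion's profit: 98.4194·(521/62) - 48·(521/62) - (521/62)² = 353.0710.

353.07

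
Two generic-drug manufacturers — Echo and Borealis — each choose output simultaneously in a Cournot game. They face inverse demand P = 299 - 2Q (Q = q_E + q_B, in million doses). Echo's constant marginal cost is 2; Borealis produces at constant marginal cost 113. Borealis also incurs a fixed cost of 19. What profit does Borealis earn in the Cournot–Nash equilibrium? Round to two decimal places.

293.50

Echo's profit: π_E = (299 - 2Q)q_E - (2q_E). Setting ∂π_E/∂q_E = 0: 297 - 4q_E - 2(q_B) = 0.
Borealis's first-order condition: 186 - 4q_B - 2(q_E) = 0.
Rearranging gives the reaction functions q_E = (297 - 2q_B)/4 and q_B = (186 - 2q_E)/4.
Solving the pair: q_E = 68, q_B = 25/2.
Price P = 299 - 2·(161/2) = 138.
Borealis's profit: (138 - 113)·(25/2) - 19 = 587/2.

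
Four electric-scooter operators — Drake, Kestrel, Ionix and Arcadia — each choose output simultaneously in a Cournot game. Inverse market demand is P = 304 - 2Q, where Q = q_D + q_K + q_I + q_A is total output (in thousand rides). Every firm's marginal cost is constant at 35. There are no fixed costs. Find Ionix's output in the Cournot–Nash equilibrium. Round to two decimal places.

A representative firm's profit is π_i = q_i(304 - 2Q) - 35q_i.
Setting ∂π_i/∂q_i = 0 with rivals' quantities fixed: 269 - 4q_i - 2·Σ_{j≠i} q_j = 0.
By symmetry each firm produces the same amount; substituting Σ_{j≠i} q_j = 3q_i yields q_i = 269/10.

26.90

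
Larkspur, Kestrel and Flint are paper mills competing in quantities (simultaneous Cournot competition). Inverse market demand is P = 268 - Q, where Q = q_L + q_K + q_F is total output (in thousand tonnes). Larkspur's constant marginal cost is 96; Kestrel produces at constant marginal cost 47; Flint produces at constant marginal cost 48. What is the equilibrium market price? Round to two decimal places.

Larkspur's profit: π_L = (268 - Q)q_L - (96q_L). Setting ∂π_L/∂q_L = 0: 172 - 2q_L - (q_K + q_F) = 0.
Kestrel's profit: π_K = (268 - Q)q_K - (47q_K). Setting ∂π_K/∂q_K = 0: 221 - 2q_K - (q_L + q_F) = 0.
Flint's first-order condition: 220 - 2q_F - (q_L + q_K) = 0.
Adding the 3 first-order conditions: 613 − 4Q = 0, so Q = 613/4.
Back-substituting: q_L = (172 − 613/4) = 75/4, q_K = (221 − 613/4) = 271/4, q_F = (220 − 613/4) = 267/4.
Total output Q = 613/4, so price P = 268 - 613/4 = 459/4.

114.75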